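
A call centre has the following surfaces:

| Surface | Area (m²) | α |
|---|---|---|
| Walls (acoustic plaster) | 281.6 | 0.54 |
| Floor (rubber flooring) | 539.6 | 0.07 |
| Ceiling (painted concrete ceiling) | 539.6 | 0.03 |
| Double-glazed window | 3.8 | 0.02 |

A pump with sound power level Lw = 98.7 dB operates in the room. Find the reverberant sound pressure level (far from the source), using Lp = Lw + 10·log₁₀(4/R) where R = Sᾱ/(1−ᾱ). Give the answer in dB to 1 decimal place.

A = 206.100 sabins; S = 1364.6 m².
ᾱ = 206.100/1364.6 = 0.1510; R = Sᾱ/(1−ᾱ) = 206.100/(1−0.1510) = 242.756 m².
Lp = Lw + 10 log₁₀(4/R) = 98.7 -17.83 = 80.9 dB.

80.9 dB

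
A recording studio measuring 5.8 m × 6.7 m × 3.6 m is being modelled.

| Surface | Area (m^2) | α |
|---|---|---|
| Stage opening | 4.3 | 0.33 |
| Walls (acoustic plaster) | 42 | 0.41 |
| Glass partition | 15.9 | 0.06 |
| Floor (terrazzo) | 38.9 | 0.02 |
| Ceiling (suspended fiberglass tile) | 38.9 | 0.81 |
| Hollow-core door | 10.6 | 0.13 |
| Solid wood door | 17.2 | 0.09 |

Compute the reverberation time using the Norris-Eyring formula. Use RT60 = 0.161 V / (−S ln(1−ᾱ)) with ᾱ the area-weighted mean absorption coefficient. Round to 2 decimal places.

0.34 s

Total surface area S = 4.3 + 42 + 15.9 + 38.9 + 38.9 + 10.6 + 17.2 = 167.8 m^2.
Absorption A = 4.3×0.33 + 42×0.41 + 15.9×0.06 + 38.9×0.02 + 38.9×0.81 + 10.6×0.13 + 17.2×0.09 = 54.806 sabins.
Mean coefficient ᾱ = A/S = 0.3266.
−S·ln(1−ᾱ) = −167.8 × ln(1 − 0.3266) = 66.351.
V = 5.8 × 6.7 × 3.6 = 139.896 m³.
RT60 = 0.161 × 139.896 / 66.351 = 0.34 s.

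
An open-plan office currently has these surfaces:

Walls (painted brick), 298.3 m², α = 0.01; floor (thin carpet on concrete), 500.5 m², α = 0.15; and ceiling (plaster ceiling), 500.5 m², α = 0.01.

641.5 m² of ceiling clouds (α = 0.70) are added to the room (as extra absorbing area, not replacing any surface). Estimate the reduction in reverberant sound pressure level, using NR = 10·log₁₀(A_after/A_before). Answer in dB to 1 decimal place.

8.1 dB

Equivalent absorption area: A_before = 298.3×0.01 + 500.5×0.15 + 500.5×0.01 = 83.063 m².
Added absorption = 641.5 × 0.70 = 449.050 sabins.
A_after = 83.063 + 449.050 = 532.113 sabins.
Reduction = 10 log₁₀(A_after/A_before) = 10 log₁₀(6.4061) = 8.1 dB.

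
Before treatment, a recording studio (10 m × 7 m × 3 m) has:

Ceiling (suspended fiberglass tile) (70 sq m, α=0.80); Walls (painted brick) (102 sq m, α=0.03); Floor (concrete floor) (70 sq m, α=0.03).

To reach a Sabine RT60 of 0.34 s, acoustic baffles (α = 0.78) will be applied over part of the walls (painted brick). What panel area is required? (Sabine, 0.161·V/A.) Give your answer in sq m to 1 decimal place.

51.0

Equivalent absorption area: A₁ = 70*0.80 + 102*0.03 + 70*0.03 = 61.160 sq m.
V = 210 m³. Target absorption A₂ = 0.161 × 210 / 0.34 = 99.441 sabins.
Absorption to add: 99.441 − 61.160 = 38.281 sabins.
Each sq m of panel replacing the walls (painted brick) adds (0.78 − 0.03) = 0.75 sabins.
Panel area = 38.281 / 0.75 = 51.0 sq m.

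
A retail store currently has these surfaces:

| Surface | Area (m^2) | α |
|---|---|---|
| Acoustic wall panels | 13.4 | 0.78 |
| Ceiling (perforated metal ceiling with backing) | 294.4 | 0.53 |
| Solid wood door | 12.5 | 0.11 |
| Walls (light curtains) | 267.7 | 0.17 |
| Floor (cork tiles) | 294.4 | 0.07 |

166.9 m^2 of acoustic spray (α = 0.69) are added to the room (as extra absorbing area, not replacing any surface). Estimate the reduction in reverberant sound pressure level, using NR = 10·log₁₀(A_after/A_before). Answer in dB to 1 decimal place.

1.7 dB

Summing Sᵢαᵢ: 10.452 + 156.032 + 1.375 + 45.509 + 20.608 → A_before = 233.976 sabins.
Treatment contributes 166.9·0.69 = 115.161 sabins.
A_after = 233.976 + 115.161 = 349.137 sabins.
Reduction = 10 log₁₀(A_after/A_before) = 10 log₁₀(1.4922) = 1.7 dB.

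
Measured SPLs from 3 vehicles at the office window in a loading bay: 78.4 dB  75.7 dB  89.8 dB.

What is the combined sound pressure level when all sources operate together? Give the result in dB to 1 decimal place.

Sum in the linear (power) domain: Σ 10^(Lᵢ/10) = 10^(78.4/10) + 10^(75.7/10) + 10^(89.8/10) = 1.061e+09.
L_total = 10·log₁₀(1.061e+09) = 90.3 dB.

90.3 dB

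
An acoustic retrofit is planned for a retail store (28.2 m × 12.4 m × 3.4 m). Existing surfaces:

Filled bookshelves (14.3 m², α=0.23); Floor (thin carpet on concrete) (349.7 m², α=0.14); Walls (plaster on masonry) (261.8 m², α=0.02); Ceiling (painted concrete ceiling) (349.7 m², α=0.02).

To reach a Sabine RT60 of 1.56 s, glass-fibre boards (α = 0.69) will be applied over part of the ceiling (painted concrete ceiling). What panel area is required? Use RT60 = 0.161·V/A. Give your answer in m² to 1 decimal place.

A₁ = Σ Sᵢαᵢ = 14.3×0.23 + 349.7×0.14 + 261.8×0.02 + 349.7×0.02 = 64.477 sabins.
Required A₂ = 0.161·1188.912/1.56 = 122.702 sabins.
ΔA needed = 122.702 − 64.477 = 58.225 sabins.
Each m² of panel replacing the ceiling (painted concrete ceiling) adds (0.69 − 0.02) = 0.67 sabins.
Panel area = 58.225 / 0.67 = 86.9 m².

86.9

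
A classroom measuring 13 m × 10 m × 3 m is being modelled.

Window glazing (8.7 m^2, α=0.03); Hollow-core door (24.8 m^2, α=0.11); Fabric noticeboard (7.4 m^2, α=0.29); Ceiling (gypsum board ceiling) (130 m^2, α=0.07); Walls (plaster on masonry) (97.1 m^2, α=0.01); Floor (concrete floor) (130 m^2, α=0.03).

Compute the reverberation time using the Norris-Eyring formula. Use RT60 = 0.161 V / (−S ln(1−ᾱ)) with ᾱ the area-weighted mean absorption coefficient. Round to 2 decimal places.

3.21 seconds

Total surface area S = 8.7 + 24.8 + 7.4 + 130 + 97.1 + 130 = 398.0 m^2.
Absorption A = 8.7×0.03 + 24.8×0.11 + 7.4×0.29 + 130×0.07 + 97.1×0.01 + 130×0.03 = 19.106 sabins.
ᾱ = 19.106 / 398.0 = 0.0480.
−S·ln(1−ᾱ) = −398.0 × ln(1 − 0.0480) = 19.578.
V = 13 × 10 × 3 = 390 m³.
RT60 = 0.161 × 390 / 19.578 = 3.21 s.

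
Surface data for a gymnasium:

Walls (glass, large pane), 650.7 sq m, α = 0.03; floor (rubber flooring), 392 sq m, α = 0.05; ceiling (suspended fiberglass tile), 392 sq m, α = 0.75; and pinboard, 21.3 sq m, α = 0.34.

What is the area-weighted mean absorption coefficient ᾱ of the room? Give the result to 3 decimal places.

S = Σ Sᵢ = 650.7 + 392 + 392 + 21.3 = 1456.0 sq m.
Σ(Sᵢαᵢ) = 650.7*0.03 + 392*0.05 + 392*0.75 + 21.3*0.34 = 340.363.
ᾱ = 340.363 / 1456.0 = 0.234.

0.234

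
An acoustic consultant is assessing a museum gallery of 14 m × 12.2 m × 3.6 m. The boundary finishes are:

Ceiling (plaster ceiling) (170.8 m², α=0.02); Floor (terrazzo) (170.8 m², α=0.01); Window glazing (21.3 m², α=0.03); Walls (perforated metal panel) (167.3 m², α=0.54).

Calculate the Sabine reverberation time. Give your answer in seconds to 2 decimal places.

1.03 seconds

A = Σ Sᵢαᵢ = 170.8·0.02 + 170.8·0.01 + 21.3·0.03 + 167.3·0.54 = 96.105 sabins.
Room volume: 614.88 m³.
RT60 = 0.161 · V / A = 0.161 × 614.88 / 96.105 = 1.03 s.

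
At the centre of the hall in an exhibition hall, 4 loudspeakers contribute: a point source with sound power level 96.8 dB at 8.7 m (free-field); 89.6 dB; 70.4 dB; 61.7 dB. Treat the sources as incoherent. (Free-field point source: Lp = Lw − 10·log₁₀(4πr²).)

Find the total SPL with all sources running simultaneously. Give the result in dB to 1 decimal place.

89.7 dB

Source at 8.7 m: Lp = 96.8 − 10·log₁₀(4π·8.7²) = 96.8 − 10·log₁₀(951.149) = 67.0 dB.
Converting to relative power and adding: 10^(67.0/10) + 10^(89.6/10) + 10^(70.4/10) + 10^(61.7/10) = 9.295e+08.
L_total = 10·log₁₀(9.295e+08) = 89.7 dB.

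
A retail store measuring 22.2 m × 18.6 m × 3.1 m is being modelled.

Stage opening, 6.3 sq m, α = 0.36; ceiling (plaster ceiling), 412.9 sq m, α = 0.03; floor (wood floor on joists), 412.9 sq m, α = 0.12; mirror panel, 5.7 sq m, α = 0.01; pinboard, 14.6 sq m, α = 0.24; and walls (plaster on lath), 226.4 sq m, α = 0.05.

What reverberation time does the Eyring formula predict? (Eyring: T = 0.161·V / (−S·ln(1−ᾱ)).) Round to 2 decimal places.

Total surface area S = 6.3 + 412.9 + 412.9 + 5.7 + 14.6 + 226.4 = 1078.8 sq m.
Absorption A = 6.3·0.36 + 412.9·0.03 + 412.9·0.12 + 5.7·0.01 + 14.6·0.24 + 226.4·0.05 = 79.084 sabins.
Mean coefficient ᾱ = A/S = 0.0733.
−S·ln(1−ᾱ) = −1078.8 × ln(1 − 0.0733) = 82.124.
V = 22.2 × 18.6 × 3.1 = 1280.052 m³.
T = 0.161·V/[−S·ln(1−ᾱ)] = 0.161·1280.052/82.124 = 2.51 s.

2.51 s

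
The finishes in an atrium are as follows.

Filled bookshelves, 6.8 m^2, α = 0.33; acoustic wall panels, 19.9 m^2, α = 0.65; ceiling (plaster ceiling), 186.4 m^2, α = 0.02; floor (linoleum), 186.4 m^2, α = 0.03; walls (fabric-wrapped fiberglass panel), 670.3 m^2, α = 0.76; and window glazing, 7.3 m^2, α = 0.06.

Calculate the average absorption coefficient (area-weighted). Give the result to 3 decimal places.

S = Σ Sᵢ = 6.8 + 19.9 + 186.4 + 186.4 + 670.3 + 7.3 = 1077.1 m^2.
A = 6.8×0.33 + 19.9×0.65 + 186.4×0.02 + 186.4×0.03 + 670.3×0.76 + 7.3×0.06 = 534.365 sabins.
ᾱ = 534.365 / 1077.1 = 0.496.

0.496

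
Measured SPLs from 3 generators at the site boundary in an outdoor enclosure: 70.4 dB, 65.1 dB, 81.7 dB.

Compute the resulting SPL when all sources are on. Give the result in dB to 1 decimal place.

Σ 10^(Lᵢ/10) = 1.621e+08.
Back to dB: 10·log₁₀ Σ = 82.1 dB.

82.1 dB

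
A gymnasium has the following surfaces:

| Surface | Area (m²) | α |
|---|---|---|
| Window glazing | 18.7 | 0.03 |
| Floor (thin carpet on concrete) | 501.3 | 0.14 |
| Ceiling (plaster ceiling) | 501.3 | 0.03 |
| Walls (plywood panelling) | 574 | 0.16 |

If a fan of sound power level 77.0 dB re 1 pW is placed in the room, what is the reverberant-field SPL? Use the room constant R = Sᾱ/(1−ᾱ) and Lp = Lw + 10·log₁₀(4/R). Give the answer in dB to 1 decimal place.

60.0 dB

A = 177.622 sabins; S = 1595.3 m².
ᾱ = 177.622/1595.3 = 0.1113; R = Sᾱ/(1−ᾱ) = 177.622/(1−0.1113) = 199.867 m².
Lp = Lw + 10 log₁₀(4/R) = 77.0 -16.99 = 60.0 dB.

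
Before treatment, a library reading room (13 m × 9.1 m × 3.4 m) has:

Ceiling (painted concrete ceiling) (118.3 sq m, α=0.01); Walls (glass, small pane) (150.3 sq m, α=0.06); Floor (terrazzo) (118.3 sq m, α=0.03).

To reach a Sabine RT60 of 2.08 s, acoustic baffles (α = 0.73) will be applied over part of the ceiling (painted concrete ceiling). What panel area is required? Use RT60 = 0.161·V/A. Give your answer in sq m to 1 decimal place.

24.1

Total absorption A₁ = 118.3*0.01 + 150.3*0.06 + 118.3*0.03
  = 1.183 + 9.018 + 3.549 = 13.750 sq m sabins.
Required A₂ = 0.161·402.22/2.08 = 31.133 sabins.
ΔA needed = 31.133 − 13.750 = 17.383 sabins.
Each sq m of panel replacing the ceiling (painted concrete ceiling) adds (0.73 − 0.01) = 0.72 sabins.
Panel area = 17.383 / 0.72 = 24.1 sq m.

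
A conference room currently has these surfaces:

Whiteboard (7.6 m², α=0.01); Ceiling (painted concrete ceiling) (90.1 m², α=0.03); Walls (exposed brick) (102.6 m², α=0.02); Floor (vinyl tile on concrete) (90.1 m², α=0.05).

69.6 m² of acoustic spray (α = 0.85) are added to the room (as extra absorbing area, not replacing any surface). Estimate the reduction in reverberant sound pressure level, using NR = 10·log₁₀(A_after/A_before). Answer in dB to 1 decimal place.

Summing Sᵢαᵢ: 0.076 + 2.703 + 2.052 + 4.505 → A_before = 9.336 sabins.
Treatment contributes 69.6·0.85 = 59.160 sabins.
New total A_after = 68.496 sabins.
NR = 10·log₁₀(68.496/9.336) = 8.7 dB.

8.7 dB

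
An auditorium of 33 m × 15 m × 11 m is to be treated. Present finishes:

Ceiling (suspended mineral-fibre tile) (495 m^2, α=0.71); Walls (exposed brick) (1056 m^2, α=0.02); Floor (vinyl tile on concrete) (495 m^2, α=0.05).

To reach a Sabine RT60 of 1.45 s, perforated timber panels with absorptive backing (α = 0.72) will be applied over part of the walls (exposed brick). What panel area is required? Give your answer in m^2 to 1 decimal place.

296.1

Summing Sᵢαᵢ: 351.450 + 21.120 + 24.750 → A₁ = 397.320 sabins.
V = 5445 m³. Target absorption A₂ = 0.161 × 5445 / 1.45 = 604.583 sabins.
ΔA needed = 604.583 − 397.320 = 207.263 sabins.
Each m^2 of panel replacing the walls (exposed brick) adds (0.72 − 0.02) = 0.70 sabins.
Area = ΔA/Δα = 207.263/0.70 = 296.1 m^2.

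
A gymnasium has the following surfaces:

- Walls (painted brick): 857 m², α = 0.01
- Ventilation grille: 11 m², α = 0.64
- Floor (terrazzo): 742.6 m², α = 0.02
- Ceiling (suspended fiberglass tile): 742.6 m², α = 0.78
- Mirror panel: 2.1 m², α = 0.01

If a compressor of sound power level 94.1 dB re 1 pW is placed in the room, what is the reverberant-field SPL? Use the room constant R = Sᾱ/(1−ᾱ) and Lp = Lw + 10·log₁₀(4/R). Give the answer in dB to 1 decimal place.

A = 609.711 sabins; S = 2355.3 m².
ᾱ = 0.2589, so room constant R = A/(1−ᾱ) = 822.711 m².
Lp = Lw + 10 log₁₀(4/R) = 94.1 -23.13 = 71.0 dB.

71.0 dB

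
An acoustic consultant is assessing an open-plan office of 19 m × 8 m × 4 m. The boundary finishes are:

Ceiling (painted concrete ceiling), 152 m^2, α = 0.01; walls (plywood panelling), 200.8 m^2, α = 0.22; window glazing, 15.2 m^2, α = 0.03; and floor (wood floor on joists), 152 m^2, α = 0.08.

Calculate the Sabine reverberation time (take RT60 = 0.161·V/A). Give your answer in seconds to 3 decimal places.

Equivalent absorption area: A = 152*0.01 + 200.8*0.22 + 15.2*0.03 + 152*0.08 = 58.312 m^2.
V = 19·8·4 = 608 m³.
RT60 = 0.161 · V / A = 0.161 × 608 / 58.312 = 1.679 s.

1.679 s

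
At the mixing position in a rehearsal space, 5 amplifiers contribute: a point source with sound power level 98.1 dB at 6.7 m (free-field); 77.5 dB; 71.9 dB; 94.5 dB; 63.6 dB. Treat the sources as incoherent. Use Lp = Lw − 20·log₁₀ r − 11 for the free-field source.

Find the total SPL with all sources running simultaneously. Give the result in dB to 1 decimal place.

94.6 dB

Source at 6.7 m: Lp = 98.1 − 20·log₁₀(6.7) − 11 = 70.6 dB.
Sum in the linear (power) domain: Σ 10^(Lᵢ/10) = 10^(70.6/10) + 10^(77.5/10) + 10^(71.9/10) + 10^(94.5/10) + 10^(63.6/10) = 2.904e+09.
L_total = 10·log₁₀(2.904e+09) = 94.6 dB.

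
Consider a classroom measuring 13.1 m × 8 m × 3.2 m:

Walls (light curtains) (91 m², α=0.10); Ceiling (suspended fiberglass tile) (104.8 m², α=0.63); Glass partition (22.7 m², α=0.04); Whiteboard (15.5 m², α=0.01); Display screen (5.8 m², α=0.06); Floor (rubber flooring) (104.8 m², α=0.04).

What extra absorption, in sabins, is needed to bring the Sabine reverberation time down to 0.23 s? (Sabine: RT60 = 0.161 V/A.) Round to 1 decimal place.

Summing Sᵢαᵢ: 9.100 + 66.024 + 0.908 + 0.155 + 0.348 + 4.192 → A₁ = 80.727 sabins.
V = 335.36 m³. Required absorption A₂ = 0.161 × 335.36 / 0.23 = 234.752 sabins.
ΔA = A₂ − A₁ = 234.752 − 80.727 = 154.0 sabins.

154.0 sabins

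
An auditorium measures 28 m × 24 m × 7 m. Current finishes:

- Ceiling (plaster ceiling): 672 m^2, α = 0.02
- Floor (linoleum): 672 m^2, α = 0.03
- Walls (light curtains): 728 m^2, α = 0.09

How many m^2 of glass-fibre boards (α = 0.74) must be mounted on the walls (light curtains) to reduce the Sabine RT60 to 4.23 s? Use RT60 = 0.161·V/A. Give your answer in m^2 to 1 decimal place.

Equivalent absorption area: A₁ = 672*0.02 + 672*0.03 + 728*0.09 = 99.120 m^2.
Required A₂ = 0.161·4704/4.23 = 179.041 sabins.
Absorption to add: 179.041 − 99.120 = 79.921 sabins.
Each m^2 of panel replacing the walls (light curtains) adds (0.74 − 0.09) = 0.65 sabins.
Area = ΔA/Δα = 79.921/0.65 = 123.0 m^2.

123.0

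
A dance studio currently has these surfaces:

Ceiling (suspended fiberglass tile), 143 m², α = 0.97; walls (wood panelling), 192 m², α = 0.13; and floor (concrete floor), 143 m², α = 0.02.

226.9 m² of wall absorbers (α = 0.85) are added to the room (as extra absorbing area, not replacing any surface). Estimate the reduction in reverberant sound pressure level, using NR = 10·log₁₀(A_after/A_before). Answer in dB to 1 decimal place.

A_before = Σ Sᵢαᵢ = 143·0.97 + 192·0.13 + 143·0.02 = 166.530 sabins.
Treatment contributes 226.9·0.85 = 192.865 sabins.
New total A_after = 359.395 sabins.
NR = 10·log₁₀(359.395/166.530) = 3.3 dB.

3.3 dB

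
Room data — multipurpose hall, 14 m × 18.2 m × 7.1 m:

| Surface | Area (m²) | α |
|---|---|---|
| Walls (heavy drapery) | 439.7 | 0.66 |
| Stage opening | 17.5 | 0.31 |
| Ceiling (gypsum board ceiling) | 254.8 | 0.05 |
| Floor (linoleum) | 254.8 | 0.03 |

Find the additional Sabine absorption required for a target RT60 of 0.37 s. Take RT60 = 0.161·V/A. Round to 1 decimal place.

471.2 sabins

Equivalent absorption area: A₁ = 439.7×0.66 + 17.5×0.31 + 254.8×0.05 + 254.8×0.03 = 316.011 m².
V = 1809.08 m³. Required absorption A₂ = 0.161 × 1809.08 / 0.37 = 787.194 sabins.
Shortfall: 787.194 − 316.011 = 471.2 sabins.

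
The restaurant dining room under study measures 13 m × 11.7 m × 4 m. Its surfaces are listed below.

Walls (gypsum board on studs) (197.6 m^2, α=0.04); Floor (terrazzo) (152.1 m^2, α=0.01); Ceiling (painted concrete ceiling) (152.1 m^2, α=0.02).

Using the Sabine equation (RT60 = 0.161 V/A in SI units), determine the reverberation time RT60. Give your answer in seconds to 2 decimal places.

7.86 s

Total absorption A = 197.6·0.04 + 152.1·0.01 + 152.1·0.02
  = 7.904 + 1.521 + 3.042 = 12.467 m^2 sabins.
V = 13·11.7·4 = 608.4 m³.
Sabine: RT60 = 0.161 × 608.4 / 12.467 = 7.86 s.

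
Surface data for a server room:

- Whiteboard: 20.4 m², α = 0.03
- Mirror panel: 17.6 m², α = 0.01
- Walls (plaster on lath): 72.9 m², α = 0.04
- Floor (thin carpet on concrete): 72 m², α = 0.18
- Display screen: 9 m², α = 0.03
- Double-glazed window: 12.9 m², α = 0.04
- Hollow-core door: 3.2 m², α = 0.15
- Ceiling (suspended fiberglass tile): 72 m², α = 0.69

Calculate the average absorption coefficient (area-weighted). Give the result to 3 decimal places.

0.241

Total surface area S = 280.0 m².
Σ(Sᵢαᵢ) = 20.4·0.03 + 17.6·0.01 + 72.9·0.04 + 72·0.18 + 9·0.03 + 12.9·0.04 + 3.2·0.15 + 72·0.69 = 67.610.
ᾱ = 67.610 / 280.0 = 0.241.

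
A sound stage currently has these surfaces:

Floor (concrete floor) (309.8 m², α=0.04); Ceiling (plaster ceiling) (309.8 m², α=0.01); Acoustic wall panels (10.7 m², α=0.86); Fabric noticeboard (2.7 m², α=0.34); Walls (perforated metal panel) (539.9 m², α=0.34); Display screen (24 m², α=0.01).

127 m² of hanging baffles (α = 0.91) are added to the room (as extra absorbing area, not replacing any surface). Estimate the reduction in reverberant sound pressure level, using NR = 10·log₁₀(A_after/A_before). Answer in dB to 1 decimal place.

Summing Sᵢαᵢ: 12.392 + 3.098 + 9.202 + 0.918 + 183.566 + 0.240 → A_before = 209.416 sabins.
Treatment contributes 127·0.91 = 115.570 sabins.
New total A_after = 324.986 sabins.
Reduction = 10 log₁₀(A_after/A_before) = 10 log₁₀(1.5519) = 1.9 dB.

1.9 dB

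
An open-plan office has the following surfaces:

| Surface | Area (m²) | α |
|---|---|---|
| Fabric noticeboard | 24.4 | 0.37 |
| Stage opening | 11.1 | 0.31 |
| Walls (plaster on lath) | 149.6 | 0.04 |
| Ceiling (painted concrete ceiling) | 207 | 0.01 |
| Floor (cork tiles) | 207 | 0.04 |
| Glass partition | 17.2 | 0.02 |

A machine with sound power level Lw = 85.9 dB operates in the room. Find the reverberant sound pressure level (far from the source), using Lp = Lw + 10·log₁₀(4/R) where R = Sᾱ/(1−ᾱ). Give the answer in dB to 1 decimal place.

Σ(Sᵢαᵢ) = 24.4·0.37 + 11.1·0.31 + 149.6·0.04 + 207·0.01 + 207·0.04 + 17.2·0.02 = 29.147; total area S = 616.3 m².
ᾱ = 0.0473, so room constant R = A/(1−ᾱ) = 30.594 m².
Lp = Lw + 10 log₁₀(4/R) = 85.9 -8.84 = 77.1 dB.

77.1 dB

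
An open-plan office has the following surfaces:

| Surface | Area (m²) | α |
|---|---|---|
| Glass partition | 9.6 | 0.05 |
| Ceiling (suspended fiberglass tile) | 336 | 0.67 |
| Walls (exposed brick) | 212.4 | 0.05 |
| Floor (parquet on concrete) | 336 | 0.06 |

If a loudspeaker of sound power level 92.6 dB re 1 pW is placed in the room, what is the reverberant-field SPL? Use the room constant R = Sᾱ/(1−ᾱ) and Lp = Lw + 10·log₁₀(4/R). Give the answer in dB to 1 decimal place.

Σ(Sᵢαᵢ) = 9.6×0.05 + 336×0.67 + 212.4×0.05 + 336×0.06 = 256.380; total area S = 894.0 m².
ᾱ = 256.380/894.0 = 0.2868; R = Sᾱ/(1−ᾱ) = 256.380/(1−0.2868) = 359.478 m².
Lp = Lw + 10 log₁₀(4/R) = 92.6 -19.54 = 73.1 dB.

73.1 dB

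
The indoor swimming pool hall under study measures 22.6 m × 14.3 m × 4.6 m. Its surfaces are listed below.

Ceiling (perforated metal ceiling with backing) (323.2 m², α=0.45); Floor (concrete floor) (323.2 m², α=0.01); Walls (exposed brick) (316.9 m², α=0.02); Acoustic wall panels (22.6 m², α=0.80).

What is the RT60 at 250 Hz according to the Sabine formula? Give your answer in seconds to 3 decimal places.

Equivalent absorption area: A = 323.2*0.45 + 323.2*0.01 + 316.9*0.02 + 22.6*0.80 = 173.090 m².
Volume V = 22.6 × 14.3 × 4.6 = 1486.628 m³.
Sabine: RT60 = 0.161 × 1486.628 / 173.090 = 1.383 s.

1.383 sec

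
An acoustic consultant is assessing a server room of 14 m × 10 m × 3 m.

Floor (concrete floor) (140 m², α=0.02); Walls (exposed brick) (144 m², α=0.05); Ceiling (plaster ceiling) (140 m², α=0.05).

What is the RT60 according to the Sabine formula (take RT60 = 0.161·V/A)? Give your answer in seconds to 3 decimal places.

3.978 s

Total absorption A = 140*0.02 + 144*0.05 + 140*0.05
  = 2.800 + 7.200 + 7.000 = 17.000 m² sabins.
V = 14·10·3 = 420 m³.
T = 0.161 V/A = 0.161·420/17.000 = 3.978 s.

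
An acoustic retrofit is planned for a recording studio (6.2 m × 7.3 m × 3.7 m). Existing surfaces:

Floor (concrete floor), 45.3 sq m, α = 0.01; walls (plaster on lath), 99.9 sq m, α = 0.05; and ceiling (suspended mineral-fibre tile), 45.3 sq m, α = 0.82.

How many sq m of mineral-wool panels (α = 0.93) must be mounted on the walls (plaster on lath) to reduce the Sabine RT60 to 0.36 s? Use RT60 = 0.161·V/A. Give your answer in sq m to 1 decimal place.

Summing Sᵢαᵢ: 0.453 + 4.995 + 37.146 → A₁ = 42.594 sabins.
V = 167.462 m³. Target absorption A₂ = 0.161 × 167.462 / 0.36 = 74.893 sabins.
ΔA needed = 74.893 − 42.594 = 32.299 sabins.
Net gain per sq m: Δα = 0.93 − 0.05 = 0.88.
Panel area = 32.299 / 0.88 = 36.7 sq m.

36.7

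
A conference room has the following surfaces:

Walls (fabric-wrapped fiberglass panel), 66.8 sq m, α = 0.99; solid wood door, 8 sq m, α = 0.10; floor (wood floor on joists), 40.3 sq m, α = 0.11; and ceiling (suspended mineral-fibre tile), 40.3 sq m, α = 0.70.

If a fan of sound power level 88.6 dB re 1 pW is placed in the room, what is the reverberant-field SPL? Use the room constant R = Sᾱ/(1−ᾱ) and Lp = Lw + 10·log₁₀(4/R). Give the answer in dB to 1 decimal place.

Σ(Sᵢαᵢ) = 66.8·0.99 + 8·0.10 + 40.3·0.11 + 40.3·0.70 = 99.575; total area S = 155.4 sq m.
ᾱ = 0.6408, so room constant R = A/(1−ᾱ) = 277.213 sq m.
Lp = Lw + 10 log₁₀(4/R) = 88.6 -18.41 = 70.2 dB.

70.2 dB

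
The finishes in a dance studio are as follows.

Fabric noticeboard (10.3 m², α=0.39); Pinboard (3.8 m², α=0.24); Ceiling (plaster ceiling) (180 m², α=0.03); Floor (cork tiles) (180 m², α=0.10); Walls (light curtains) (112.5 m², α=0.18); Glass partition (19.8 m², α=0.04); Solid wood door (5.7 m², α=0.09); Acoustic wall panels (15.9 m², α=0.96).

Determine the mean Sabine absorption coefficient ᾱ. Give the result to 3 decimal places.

Total surface area S = 528.0 m².
Σ(Sᵢαᵢ) = 10.3·0.39 + 3.8·0.24 + 180·0.03 + 180·0.10 + 112.5·0.18 + 19.8·0.04 + 5.7·0.09 + 15.9·0.96 = 65.148.
ᾱ = 65.148 / 528.0 = 0.123.

0.123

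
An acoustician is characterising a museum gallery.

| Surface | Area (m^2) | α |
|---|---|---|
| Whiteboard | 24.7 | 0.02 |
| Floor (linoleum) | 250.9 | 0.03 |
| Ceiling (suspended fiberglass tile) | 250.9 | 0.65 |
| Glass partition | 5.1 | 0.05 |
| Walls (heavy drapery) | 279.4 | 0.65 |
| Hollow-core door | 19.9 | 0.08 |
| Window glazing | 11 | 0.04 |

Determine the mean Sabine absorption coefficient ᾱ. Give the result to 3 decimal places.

0.422

Total surface area S = 841.9 m^2.
Weighted sum Σ Sα = 355.003.
ᾱ = A/S = 0.422.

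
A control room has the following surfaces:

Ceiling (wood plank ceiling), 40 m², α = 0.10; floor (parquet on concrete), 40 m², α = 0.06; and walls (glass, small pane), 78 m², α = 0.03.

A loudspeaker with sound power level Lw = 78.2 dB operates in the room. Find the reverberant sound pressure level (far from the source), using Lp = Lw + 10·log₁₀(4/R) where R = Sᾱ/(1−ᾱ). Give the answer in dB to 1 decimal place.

A = 8.740 sabins; S = 158.0 m².
ᾱ = 8.740/158.0 = 0.0553; R = Sᾱ/(1−ᾱ) = 8.740/(1−0.0553) = 9.252 m².
Lp = 78.2 + 10·log₁₀(4/9.252) = 78.2 + (-3.64) = 74.6 dB.

74.6 dB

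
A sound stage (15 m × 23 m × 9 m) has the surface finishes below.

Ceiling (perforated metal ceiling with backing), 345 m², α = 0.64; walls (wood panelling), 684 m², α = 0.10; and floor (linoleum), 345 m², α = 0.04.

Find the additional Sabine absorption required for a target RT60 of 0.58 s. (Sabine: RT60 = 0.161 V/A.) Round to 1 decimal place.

Summing Sᵢαᵢ: 220.800 + 68.400 + 13.800 → A₁ = 303.000 sabins.
Target A₂ = 0.161·3105/0.58 = 861.905 sabins (V = 3105 m³).
Shortfall: 861.905 − 303.000 = 558.9 sabins.

558.9 sabins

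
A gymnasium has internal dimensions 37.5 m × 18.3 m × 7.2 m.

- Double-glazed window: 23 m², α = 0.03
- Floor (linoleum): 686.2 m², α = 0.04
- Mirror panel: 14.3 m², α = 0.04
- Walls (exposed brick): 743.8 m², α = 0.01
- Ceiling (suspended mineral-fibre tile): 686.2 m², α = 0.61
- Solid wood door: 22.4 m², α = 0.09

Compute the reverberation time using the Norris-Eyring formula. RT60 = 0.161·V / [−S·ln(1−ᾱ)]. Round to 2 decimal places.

1.55 s

Total surface area S = 23 + 686.2 + 14.3 + 743.8 + 686.2 + 22.4 = 2175.9 m².
Σ(Sᵢαᵢ) = 23·0.03 + 686.2·0.04 + 14.3·0.04 + 743.8·0.01 + 686.2·0.61 + 22.4·0.09 = 456.746.
ᾱ = 456.746 / 2175.9 = 0.2099.
Eyring denominator: −S ln(1−ᾱ) = 512.633.
V = 37.5 × 18.3 × 7.2 = 4941 m³.
RT60 = 0.161 × 4941 / 512.633 = 1.55 s.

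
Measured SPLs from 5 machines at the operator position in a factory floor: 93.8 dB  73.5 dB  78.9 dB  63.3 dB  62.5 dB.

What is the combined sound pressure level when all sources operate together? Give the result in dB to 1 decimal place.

Sum in the linear (power) domain: Σ 10^(Lᵢ/10) = 10^(93.8/10) + 10^(73.5/10) + 10^(78.9/10) + 10^(63.3/10) + 10^(62.5/10) = 2.503e+09.
Back to dB: 10·log₁₀ Σ = 94.0 dB.

94.0 dB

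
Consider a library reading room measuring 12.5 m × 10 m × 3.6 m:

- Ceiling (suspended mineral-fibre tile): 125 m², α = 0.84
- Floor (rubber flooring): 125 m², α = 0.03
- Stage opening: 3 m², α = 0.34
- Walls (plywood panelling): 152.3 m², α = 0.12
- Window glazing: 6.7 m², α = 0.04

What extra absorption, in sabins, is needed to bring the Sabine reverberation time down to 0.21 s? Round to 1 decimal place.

Total absorption A₁ = 125×0.84 + 125×0.03 + 3×0.34 + 152.3×0.12 + 6.7×0.04
  = 105.000 + 3.750 + 1.020 + 18.276 + 0.268 = 128.314 m² sabins.
V = 450 m³. Required absorption A₂ = 0.161 × 450 / 0.21 = 345.000 sabins.
ΔA = A₂ − A₁ = 345.000 − 128.314 = 216.7 sabins.

216.7 sabins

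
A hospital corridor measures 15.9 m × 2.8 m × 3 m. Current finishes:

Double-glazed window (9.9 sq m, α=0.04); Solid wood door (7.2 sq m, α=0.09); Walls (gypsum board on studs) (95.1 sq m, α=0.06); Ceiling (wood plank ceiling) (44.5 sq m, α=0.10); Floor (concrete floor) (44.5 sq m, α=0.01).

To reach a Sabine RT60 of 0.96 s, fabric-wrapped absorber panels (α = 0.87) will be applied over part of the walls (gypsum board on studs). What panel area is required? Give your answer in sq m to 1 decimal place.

13.3

Summing Sᵢαᵢ: 0.396 + 0.648 + 5.706 + 4.450 + 0.445 → A₁ = 11.645 sabins.
Required A₂ = 0.161·133.56/0.96 = 22.399 sabins.
ΔA needed = 22.399 − 11.645 = 10.754 sabins.
Each sq m of panel replacing the walls (gypsum board on studs) adds (0.87 − 0.06) = 0.81 sabins.
Panel area = 10.754 / 0.81 = 13.3 sq m.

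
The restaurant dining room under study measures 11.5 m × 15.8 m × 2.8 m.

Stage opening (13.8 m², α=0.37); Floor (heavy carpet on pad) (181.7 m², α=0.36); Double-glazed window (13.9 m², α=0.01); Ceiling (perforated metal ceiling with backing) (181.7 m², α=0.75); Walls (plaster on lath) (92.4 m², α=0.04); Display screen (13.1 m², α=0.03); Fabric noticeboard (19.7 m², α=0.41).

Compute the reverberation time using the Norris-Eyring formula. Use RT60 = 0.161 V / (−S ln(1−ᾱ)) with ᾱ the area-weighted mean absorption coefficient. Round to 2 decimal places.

Total surface area S = 13.8 + 181.7 + 13.9 + 181.7 + 92.4 + 13.1 + 19.7 = 516.3 m².
Absorption A = 13.8·0.37 + 181.7·0.36 + 13.9·0.01 + 181.7·0.75 + 92.4·0.04 + 13.1·0.03 + 19.7·0.41 = 219.098 sabins.
ᾱ = 219.098 / 516.3 = 0.4244.
−S·ln(1−ᾱ) = −516.3 × ln(1 − 0.4244) = 285.174.
V = 11.5 × 15.8 × 2.8 = 508.76 m³.
RT60 = 0.161 × 508.76 / 285.174 = 0.29 s.

0.29 s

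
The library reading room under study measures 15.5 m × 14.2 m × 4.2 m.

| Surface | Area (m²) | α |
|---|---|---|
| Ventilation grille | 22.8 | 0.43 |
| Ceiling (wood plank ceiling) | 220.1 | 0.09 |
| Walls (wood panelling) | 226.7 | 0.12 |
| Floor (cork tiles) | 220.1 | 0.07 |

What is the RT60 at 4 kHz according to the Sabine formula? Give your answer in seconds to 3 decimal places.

2.061 seconds

Summing Sᵢαᵢ: 9.804 + 19.809 + 27.204 + 15.407 → A = 72.224 sabins.
Room volume: 924.42 m³.
RT60 = 0.161 · V / A = 0.161 × 924.42 / 72.224 = 2.061 s.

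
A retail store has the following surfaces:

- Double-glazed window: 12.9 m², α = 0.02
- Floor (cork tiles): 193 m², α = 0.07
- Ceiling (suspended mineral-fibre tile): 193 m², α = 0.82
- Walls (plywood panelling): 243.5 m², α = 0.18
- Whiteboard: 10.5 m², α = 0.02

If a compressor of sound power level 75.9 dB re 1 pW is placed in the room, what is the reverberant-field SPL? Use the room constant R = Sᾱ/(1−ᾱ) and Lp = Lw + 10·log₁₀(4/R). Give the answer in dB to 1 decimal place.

56.8 dB

Σ(Sᵢαᵢ) = 12.9·0.02 + 193·0.07 + 193·0.82 + 243.5·0.18 + 10.5·0.02 = 216.068; total area S = 652.9 m².
ᾱ = 0.3309, so room constant R = A/(1−ᾱ) = 322.923 m².
Lp = 75.9 + 10·log₁₀(4/322.923) = 75.9 + (-19.07) = 56.8 dB.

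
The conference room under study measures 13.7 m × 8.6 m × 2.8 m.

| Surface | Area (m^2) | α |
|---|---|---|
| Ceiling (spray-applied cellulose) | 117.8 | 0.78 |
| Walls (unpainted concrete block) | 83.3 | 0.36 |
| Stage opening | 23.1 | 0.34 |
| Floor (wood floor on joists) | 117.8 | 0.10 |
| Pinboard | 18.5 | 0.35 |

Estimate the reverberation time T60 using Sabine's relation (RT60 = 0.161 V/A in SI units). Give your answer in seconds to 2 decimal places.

A = Σ Sᵢαᵢ = 117.8·0.78 + 83.3·0.36 + 23.1·0.34 + 117.8·0.10 + 18.5·0.35 = 147.981 sabins.
Room volume: 329.896 m³.
T = 0.161 V/A = 0.161·329.896/147.981 = 0.36 s.

0.36 sec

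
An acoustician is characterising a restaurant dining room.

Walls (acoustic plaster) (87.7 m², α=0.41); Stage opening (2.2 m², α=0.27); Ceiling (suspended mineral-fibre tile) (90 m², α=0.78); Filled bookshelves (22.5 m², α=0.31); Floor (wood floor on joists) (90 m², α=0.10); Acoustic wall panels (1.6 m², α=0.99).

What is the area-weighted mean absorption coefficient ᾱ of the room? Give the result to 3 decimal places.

0.423

S = Σ Sᵢ = 87.7 + 2.2 + 90 + 22.5 + 90 + 1.6 = 294.0 m².
A = 87.7·0.41 + 2.2·0.27 + 90·0.78 + 22.5·0.31 + 90·0.10 + 1.6·0.99 = 124.310 sabins.
ᾱ = A/S = 0.423.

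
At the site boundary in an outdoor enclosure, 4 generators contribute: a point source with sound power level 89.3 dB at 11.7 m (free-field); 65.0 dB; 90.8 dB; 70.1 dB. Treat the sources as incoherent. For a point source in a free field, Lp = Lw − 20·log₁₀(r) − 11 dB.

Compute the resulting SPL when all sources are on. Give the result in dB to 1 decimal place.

Source at 11.7 m: Lp = 89.3 − 20·log₁₀(11.7) − 11 = 56.9 dB.
Σ 10^(Lᵢ/10) = 1.216e+09.
Combined level = 10 log₁₀(1.216e+09) = 90.8 dB.

90.8 dB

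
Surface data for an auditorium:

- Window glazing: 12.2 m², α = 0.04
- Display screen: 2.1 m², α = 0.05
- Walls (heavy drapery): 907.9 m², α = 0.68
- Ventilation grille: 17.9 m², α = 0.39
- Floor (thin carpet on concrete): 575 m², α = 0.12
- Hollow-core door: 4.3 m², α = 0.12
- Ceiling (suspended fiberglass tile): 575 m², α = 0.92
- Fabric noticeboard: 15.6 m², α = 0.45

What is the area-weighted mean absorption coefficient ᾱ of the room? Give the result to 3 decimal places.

0.583

Total surface area S = 2110.0 m².
A = 12.2×0.04 + 2.1×0.05 + 907.9×0.68 + 17.9×0.39 + 575×0.12 + 4.3×0.12 + 575×0.92 + 15.6×0.45 = 1230.482 sabins.
ᾱ = 1230.482 / 2110.0 = 0.583.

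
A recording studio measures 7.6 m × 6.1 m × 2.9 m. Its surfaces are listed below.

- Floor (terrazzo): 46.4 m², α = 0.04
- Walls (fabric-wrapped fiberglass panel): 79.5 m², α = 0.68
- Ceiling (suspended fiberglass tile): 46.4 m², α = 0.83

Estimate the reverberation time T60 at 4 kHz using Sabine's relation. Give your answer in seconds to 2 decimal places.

0.23 s

Total absorption A = 46.4·0.04 + 79.5·0.68 + 46.4·0.83
  = 1.856 + 54.060 + 38.512 = 94.428 m² sabins.
V = 7.6·6.1·2.9 = 134.444 m³.
T = 0.161 V/A = 0.161·134.444/94.428 = 0.23 s.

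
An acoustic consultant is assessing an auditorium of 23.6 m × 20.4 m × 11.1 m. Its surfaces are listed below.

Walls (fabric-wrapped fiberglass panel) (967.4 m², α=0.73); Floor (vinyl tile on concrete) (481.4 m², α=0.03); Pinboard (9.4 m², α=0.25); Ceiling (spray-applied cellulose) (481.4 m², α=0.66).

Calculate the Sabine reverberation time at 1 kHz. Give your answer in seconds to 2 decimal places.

Equivalent absorption area: A = 967.4*0.73 + 481.4*0.03 + 9.4*0.25 + 481.4*0.66 = 1040.718 m².
Room volume: 5343.984 m³.
RT60 = 0.161 · V / A = 0.161 × 5343.984 / 1040.718 = 0.83 s.

0.83 s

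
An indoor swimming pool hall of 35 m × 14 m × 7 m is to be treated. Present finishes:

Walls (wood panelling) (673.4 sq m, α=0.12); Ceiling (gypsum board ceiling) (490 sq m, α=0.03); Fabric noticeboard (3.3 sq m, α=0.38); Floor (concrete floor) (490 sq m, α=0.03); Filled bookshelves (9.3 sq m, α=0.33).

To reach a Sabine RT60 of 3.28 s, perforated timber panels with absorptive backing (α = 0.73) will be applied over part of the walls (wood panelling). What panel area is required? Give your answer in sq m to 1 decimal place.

Total absorption A₁ = 673.4×0.12 + 490×0.03 + 3.3×0.38 + 490×0.03 + 9.3×0.33
  = 80.808 + 14.700 + 1.254 + 14.700 + 3.069 = 114.531 sq m sabins.
Required A₂ = 0.161·3430/3.28 = 168.363 sabins.
Absorption to add: 168.363 − 114.531 = 53.832 sabins.
Net gain per sq m: Δα = 0.73 − 0.12 = 0.61.
Area = ΔA/Δα = 53.832/0.61 = 88.2 sq m.

88.2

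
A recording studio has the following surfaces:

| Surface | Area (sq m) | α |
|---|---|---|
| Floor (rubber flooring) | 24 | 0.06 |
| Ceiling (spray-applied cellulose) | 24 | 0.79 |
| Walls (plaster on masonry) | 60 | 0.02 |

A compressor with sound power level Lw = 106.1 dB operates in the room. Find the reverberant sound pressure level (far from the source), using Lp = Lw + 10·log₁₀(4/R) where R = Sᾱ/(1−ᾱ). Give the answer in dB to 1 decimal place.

97.8 dB

Σ(Sᵢαᵢ) = 24·0.06 + 24·0.79 + 60·0.02 = 21.600; total area S = 108.0 sq m.
ᾱ = 21.600/108.0 = 0.2000; R = Sᾱ/(1−ᾱ) = 21.600/(1−0.2000) = 27.000 sq m.
Lp = Lw + 10 log₁₀(4/R) = 106.1 -8.29 = 97.8 dB.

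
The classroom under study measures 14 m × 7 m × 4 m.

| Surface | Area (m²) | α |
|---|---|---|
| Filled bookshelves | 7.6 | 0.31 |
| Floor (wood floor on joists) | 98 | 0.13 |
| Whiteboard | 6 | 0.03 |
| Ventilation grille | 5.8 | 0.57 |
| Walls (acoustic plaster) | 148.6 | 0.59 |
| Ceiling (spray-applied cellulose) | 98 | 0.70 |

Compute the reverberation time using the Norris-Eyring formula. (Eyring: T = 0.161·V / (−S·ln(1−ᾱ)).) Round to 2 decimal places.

Total surface area S = 7.6 + 98 + 6 + 5.8 + 148.6 + 98 = 364.0 m².
Σ(Sᵢαᵢ) = 7.6×0.31 + 98×0.13 + 6×0.03 + 5.8×0.57 + 148.6×0.59 + 98×0.70 = 174.856.
Mean coefficient ᾱ = A/S = 0.4804.
−S·ln(1−ᾱ) = −364.0 × ln(1 − 0.4804) = 238.309.
V = 14 × 7 × 4 = 392 m³.
RT60 = 0.161 × 392 / 238.309 = 0.26 s.

0.26 sec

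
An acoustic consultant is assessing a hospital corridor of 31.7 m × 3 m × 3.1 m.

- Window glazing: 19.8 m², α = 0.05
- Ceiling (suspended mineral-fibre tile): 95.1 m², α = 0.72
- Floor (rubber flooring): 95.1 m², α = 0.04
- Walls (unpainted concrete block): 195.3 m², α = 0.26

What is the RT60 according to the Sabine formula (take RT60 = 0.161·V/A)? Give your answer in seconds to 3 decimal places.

Equivalent absorption area: A = 19.8·0.05 + 95.1·0.72 + 95.1·0.04 + 195.3·0.26 = 124.044 m².
V = 31.7·3·3.1 = 294.81 m³.
RT60 = 0.161 · V / A = 0.161 × 294.81 / 124.044 = 0.383 s.

0.383 sec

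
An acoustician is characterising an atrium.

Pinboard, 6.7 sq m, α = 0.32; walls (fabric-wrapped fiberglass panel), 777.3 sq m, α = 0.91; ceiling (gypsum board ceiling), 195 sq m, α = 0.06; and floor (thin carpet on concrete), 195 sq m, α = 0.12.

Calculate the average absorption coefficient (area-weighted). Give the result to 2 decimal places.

Total surface area S = 1174.0 sq m.
A = 6.7*0.32 + 777.3*0.91 + 195*0.06 + 195*0.12 = 744.587 sabins.
ᾱ = A/S = 0.63.

0.63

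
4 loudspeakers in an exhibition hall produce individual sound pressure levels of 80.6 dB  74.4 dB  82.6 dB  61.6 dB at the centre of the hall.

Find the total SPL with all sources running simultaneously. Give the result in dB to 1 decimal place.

Sum in the linear (power) domain: Σ 10^(Lᵢ/10) = 10^(80.6/10) + 10^(74.4/10) + 10^(82.6/10) + 10^(61.6/10) = 3.258e+08.
Combined level = 10 log₁₀(3.258e+08) = 85.1 dB.

85.1 dB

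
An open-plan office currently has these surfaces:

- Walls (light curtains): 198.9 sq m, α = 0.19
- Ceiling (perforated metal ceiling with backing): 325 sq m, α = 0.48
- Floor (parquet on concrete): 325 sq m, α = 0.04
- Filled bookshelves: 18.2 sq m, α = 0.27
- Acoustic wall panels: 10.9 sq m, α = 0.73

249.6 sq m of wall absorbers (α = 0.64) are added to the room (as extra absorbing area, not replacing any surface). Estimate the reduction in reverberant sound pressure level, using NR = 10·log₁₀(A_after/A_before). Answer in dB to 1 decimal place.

2.4 dB

A_before = Σ Sᵢαᵢ = 198.9*0.19 + 325*0.48 + 325*0.04 + 18.2*0.27 + 10.9*0.73 = 219.662 sabins.
Treatment contributes 249.6·0.64 = 159.744 sabins.
New total A_after = 379.406 sabins.
Reduction = 10 log₁₀(A_after/A_before) = 10 log₁₀(1.7272) = 2.4 dB.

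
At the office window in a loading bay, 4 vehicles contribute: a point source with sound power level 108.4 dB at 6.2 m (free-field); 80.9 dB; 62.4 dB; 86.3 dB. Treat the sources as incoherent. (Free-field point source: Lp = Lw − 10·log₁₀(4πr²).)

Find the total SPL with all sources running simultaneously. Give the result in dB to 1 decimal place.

Source at 6.2 m: Lp = 108.4 − 10·log₁₀(4π·6.2²) = 108.4 − 10·log₁₀(483.051) = 81.6 dB.
Converting to relative power and adding: 10^(81.6/10) + 10^(80.9/10) + 10^(62.4/10) + 10^(86.3/10) = 6.959e+08.
Back to dB: 10·log₁₀ Σ = 88.4 dB.

88.4 dB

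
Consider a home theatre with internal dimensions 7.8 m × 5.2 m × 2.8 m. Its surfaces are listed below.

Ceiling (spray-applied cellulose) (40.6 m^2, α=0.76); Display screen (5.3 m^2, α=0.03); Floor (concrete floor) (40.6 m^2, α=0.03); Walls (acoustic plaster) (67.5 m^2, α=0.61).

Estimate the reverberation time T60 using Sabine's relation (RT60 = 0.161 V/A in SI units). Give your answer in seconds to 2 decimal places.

0.25 s

Equivalent absorption area: A = 40.6*0.76 + 5.3*0.03 + 40.6*0.03 + 67.5*0.61 = 73.408 m^2.
Volume V = 7.8 × 5.2 × 2.8 = 113.568 m³.
Sabine: RT60 = 0.161 × 113.568 / 73.408 = 0.25 s.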